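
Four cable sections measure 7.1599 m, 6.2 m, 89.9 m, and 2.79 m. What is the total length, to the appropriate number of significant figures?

7.1599 m + 6.2 m + 89.9 m + 2.79 m = 106.0499 m.
Addition/subtraction keeps the fewest decimal places: 7.1599 → 4 decimal places, 6.2 → 1 decimal place, 89.9 → 1 decimal place, 2.79 → 2 decimal places; limit is 1.
Rounded to 1 decimal place: 1.060 × 10² m.

1.060 × 10² m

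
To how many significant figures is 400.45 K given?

400.45: zeros between nonzero digits are significant.

5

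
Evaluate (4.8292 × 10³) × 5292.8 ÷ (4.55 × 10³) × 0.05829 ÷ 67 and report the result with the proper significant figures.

4.9

(4.8292 × 10³) × 5292.8 ÷ (4.55 × 10³) × 0.05829 ÷ 67 = 4.88729474532…
Multiplication/division keeps the fewest significant figures: 4.8292 × 10³ → 5 s.f., 5292.8 → 5 s.f., 4.55 × 10³ → 3 s.f., 0.05829 → 4 s.f., 67 → 2 s.f.; limit is 2.
Rounded to 2 significant figures: 4.9.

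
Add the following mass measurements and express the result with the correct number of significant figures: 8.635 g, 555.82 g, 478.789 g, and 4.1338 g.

8.635 g + 555.82 g + 478.789 g + 4.1338 g = 1047.3778 g.
Addition/subtraction keeps the fewest decimal places: 8.635 → 3 decimal places, 555.82 → 2 decimal places, 478.789 → 3 decimal places, 4.1338 → 4 decimal places; limit is 2.
Rounded to 2 decimal places: 1047.38 g.

1047.38 g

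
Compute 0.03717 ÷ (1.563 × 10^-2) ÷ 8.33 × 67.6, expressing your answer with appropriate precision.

0.03717 ÷ (1.563 × 10^-2) ÷ 8.33 × 67.6 = 19.299020952…
Multiplication/division keeps the fewest significant figures: 0.03717 → 4 s.f., 1.563 × 10^-2 → 4 s.f., 8.33 → 3 s.f., 67.6 → 3 s.f.; limit is 3.
Rounded to 3 significant figures: 19.3.

19.3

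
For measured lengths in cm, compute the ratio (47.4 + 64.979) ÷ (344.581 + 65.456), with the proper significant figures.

0.2741

47.4 + 64.979 = 112.379, limited to 1 d.p. → 4 s.f.; 344.581 + 65.456 = 410.037, limited to 3 d.p. → 6 s.f.
Carrying full precision, 112.379 ÷ 410.037 = 0.27407038877…; keep min(4, 6) = 4 s.f.
Rounded to 4 significant figures: 0.2741.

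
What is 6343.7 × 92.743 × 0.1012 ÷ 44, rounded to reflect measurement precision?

6343.7 × 92.743 × 0.1012 ÷ 44 = 1353.16766893
Multiplication/division keeps the fewest significant figures: 6343.7 → 5 s.f., 92.743 → 5 s.f., 0.1012 → 4 s.f., 44 → 2 s.f.; limit is 2.
Rounded to 2 significant figures: 1.4 × 10^3.

1.4 × 10^3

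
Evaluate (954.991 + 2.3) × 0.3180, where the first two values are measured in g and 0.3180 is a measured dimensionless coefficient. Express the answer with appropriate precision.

954.991 g + 2.3 g = 957.291 g; the sum is limited to 1 decimal place (4 s.f.).
Carrying full precision, 957.291 × 0.3180 = 304.418538 g; 0.3180 has 4 s.f., so the result keeps min(4, 4) = 4 s.f.
Rounded to 4 significant figures: 304.4 g.

304.4 g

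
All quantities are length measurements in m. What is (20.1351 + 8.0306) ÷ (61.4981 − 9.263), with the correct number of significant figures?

20.1351 + 8.0306 = 28.1657, limited to 4 d.p. → 6 s.f.; 61.4981 − 9.263 = 52.2351, limited to 3 d.p. → 5 s.f.
Carrying full precision, 28.1657 ÷ 52.2351 = 0.539210224543…; keep min(6, 5) = 5 s.f.
Rounded to 5 significant figures: 0.53921.

0.53921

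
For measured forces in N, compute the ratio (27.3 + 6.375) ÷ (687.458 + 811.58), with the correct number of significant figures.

0.0225

27.3 + 6.375 = 33.675, limited to 1 d.p. → 3 s.f.; 687.458 + 811.58 = 1499.038, limited to 2 d.p. → 6 s.f.
Carrying full precision, 33.675 ÷ 1499.038 = 0.0224644071731…; keep min(3, 6) = 3 s.f.
Rounded to 3 significant figures: 0.0225.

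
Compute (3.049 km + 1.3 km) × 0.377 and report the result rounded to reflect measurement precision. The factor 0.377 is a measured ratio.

1.6 km

3.049 km + 1.3 km = 4.349 km; the sum is limited to 1 decimal place (2 s.f.).
Carrying full precision, 4.349 × 0.377 = 1.639573 km; 0.377 has 3 s.f., so the result keeps min(2, 3) = 2 s.f.
Rounded to 2 significant figures: 1.6 km.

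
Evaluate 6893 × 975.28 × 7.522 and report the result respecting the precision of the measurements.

6893 × 975.28 × 7.522 = 50567435.1109…
Multiplication/division keeps the fewest significant figures: 6893 → 4 s.f., 975.28 → 5 s.f., 7.522 → 4 s.f.; limit is 4.
Rounded to 4 significant figures: 5.057 × 10⁷.

5.057 × 10⁷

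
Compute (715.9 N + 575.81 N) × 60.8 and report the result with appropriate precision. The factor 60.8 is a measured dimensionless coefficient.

715.9 N + 575.81 N = 1291.71 N; the sum is limited to 1 decimal place (5 s.f.).
Carrying full precision, 1291.71 × 60.8 = 78535.968 N; 60.8 has 3 s.f., so the result keeps min(5, 3) = 3 s.f.
Rounded to 3 significant figures: 7.85 × 10^4 N.

7.85 × 10^4 N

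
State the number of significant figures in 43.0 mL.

43.0: trailing zeros after a decimal point are significant.

3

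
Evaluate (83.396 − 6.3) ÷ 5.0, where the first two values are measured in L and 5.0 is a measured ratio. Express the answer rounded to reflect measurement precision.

83.396 L − 6.3 L = 77.096 L; the difference is limited to 1 decimal place (3 s.f.).
Carrying full precision, 77.096 ÷ 5.0 = 15.4192 L; 5.0 has 2 s.f., so the result keeps min(3, 2) = 2 s.f.
Rounded to 2 significant figures: 15 L.

15 L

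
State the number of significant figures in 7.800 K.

7.800: trailing zeros after a decimal point are significant.

4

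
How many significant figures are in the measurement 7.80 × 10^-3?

7.80 × 10^-3: in scientific notation every digit of the coefficient is significant.

3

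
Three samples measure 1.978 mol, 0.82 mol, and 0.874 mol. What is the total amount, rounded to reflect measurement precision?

1.978 mol + 0.82 mol + 0.874 mol = 3.672 mol.
Addition/subtraction keeps the fewest decimal places: 1.978 → 3 decimal places, 0.82 → 2 decimal places, 0.874 → 3 decimal places; limit is 2.
Rounded to 2 decimal places: 3.67 mol.

3.67 mol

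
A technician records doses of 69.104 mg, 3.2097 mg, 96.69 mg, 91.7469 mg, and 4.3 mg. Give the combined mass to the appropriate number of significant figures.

265.1 mg

69.104 mg + 3.2097 mg + 96.69 mg + 91.7469 mg + 4.3 mg = 265.0506 mg.
Addition/subtraction keeps the fewest decimal places: 69.104 → 3 decimal places, 3.2097 → 4 decimal places, 96.69 → 2 decimal places, 91.7469 → 4 decimal places, 4.3 → 1 decimal place; limit is 1.
Rounded to 1 decimal place: 265.1 mg.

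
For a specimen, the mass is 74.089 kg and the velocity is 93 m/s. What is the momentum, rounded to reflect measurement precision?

momentum = 74.089 kg × 93 m/s = 6890.277 kg·m/s.
74.089 has 5 significant figures; 93 has 2.
Division/multiplication keeps the fewest: 2 significant figures.
Rounded: 6.9 × 10³ kg·m/s.

6.9 × 10³ kg·m/s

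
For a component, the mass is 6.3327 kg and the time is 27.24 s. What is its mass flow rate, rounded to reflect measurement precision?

0.2325 kg/s

mass flow rate = 6.3327 kg ÷ 27.24 s = 0.232477973568… kg/s.
6.3327 has 5 significant figures; 27.24 has 4.
Division/multiplication keeps the fewest: 4 significant figures.
Rounded: 0.2325 kg/s.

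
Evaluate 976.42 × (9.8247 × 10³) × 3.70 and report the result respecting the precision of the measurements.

3.55 × 10⁷

976.42 × (9.8247 × 10³) × 3.70 = 35494224.2238
Multiplication/division keeps the fewest significant figures: 976.42 → 5 s.f., 9.8247 × 10³ → 5 s.f., 3.70 → 3 s.f.; limit is 3.
Rounded to 3 significant figures: 3.55 × 10⁷.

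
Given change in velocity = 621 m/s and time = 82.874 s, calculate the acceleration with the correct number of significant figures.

7.49 m/s²

acceleration = 621 m/s ÷ 82.874 s = 7.49330308661… m/s².
621 has 3 significant figures; 82.874 has 5.
Division/multiplication keeps the fewest: 3 significant figures.
Rounded: 7.49 m/s².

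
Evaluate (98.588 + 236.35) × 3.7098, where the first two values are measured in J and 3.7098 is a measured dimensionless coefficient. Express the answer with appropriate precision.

1242.6 J

98.588 J + 236.35 J = 334.938 J; the sum is limited to 2 decimal places (5 s.f.).
Carrying full precision, 334.938 × 3.7098 = 1242.5529924 J; 3.7098 has 5 s.f., so the result keeps min(5, 5) = 5 s.f.
Rounded to 5 significant figures: 1242.6 J.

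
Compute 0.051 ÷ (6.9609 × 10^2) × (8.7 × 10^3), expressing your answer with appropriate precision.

0.051 ÷ (6.9609 × 10^2) × (8.7 × 10^3) = 0.637417575314…
Multiplication/division keeps the fewest significant figures: 0.051 → 2 s.f., 6.9609 × 10^2 → 5 s.f., 8.7 × 10^3 → 2 s.f.; limit is 2.
Rounded to 2 significant figures: 0.64.

0.64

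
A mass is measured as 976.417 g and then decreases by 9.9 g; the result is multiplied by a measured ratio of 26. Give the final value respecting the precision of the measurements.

2.5 × 10^4 g

976.417 g − 9.9 g = 966.517 g; the difference is limited to 1 decimal place (4 s.f.).
Carrying full precision, 966.517 × 26 = 25129.442 g; 26 has 2 s.f., so the result keeps min(4, 2) = 2 s.f.
Rounded to 2 significant figures: 2.5 × 10^4 g.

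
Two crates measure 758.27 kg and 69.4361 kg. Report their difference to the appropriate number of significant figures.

758.27 kg − 69.4361 kg = 688.8339 kg.
Addition/subtraction keeps the fewest decimal places: 758.27 → 2 decimal places, 69.4361 → 4 decimal places; limit is 2.
Rounded to 2 decimal places: 688.83 kg.

688.83 kg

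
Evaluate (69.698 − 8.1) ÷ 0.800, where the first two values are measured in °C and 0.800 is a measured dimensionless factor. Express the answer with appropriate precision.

69.698 °C − 8.1 °C = 61.598 °C; the difference is limited to 1 decimal place (3 s.f.).
Carrying full precision, 61.598 ÷ 0.800 = 76.9975 °C; 0.800 has 3 s.f., so the result keeps min(3, 3) = 3 s.f.
Rounded to 3 significant figures: 77.0 °C.

77.0 °C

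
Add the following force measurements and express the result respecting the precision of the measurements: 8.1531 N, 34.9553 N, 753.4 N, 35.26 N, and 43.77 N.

875.5 N

8.1531 N + 34.9553 N + 753.4 N + 35.26 N + 43.77 N = 875.5384 N.
Addition/subtraction keeps the fewest decimal places: 8.1531 → 4 decimal places, 34.9553 → 4 decimal places, 753.4 → 1 decimal place, 35.26 → 2 decimal places, 43.77 → 2 decimal places; limit is 1.
Rounded to 1 decimal place: 875.5 N.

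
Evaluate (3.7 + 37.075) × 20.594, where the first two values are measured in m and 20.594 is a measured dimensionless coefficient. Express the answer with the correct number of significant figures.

3.7 m + 37.075 m = 40.775 m; the sum is limited to 1 decimal place (3 s.f.).
Carrying full precision, 40.775 × 20.594 = 839.72035 m; 20.594 has 5 s.f., so the result keeps min(3, 5) = 3 s.f.
Rounded to 3 significant figures: 840. m.

840. m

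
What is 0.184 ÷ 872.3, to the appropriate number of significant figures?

2.11 × 10^-4

0.184 ÷ 872.3 = 0.000210936604379…
Multiplication/division keeps the fewest significant figures: 0.184 → 3 s.f., 872.3 → 4 s.f.; limit is 3.
Rounded to 3 significant figures: 2.11 × 10^-4.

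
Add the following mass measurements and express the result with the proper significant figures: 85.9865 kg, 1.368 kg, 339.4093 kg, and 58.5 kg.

485.3 kg

85.9865 kg + 1.368 kg + 339.4093 kg + 58.5 kg = 485.2638 kg.
Addition/subtraction keeps the fewest decimal places: 85.9865 → 4 decimal places, 1.368 → 3 decimal places, 339.4093 → 4 decimal places, 58.5 → 1 decimal place; limit is 1.
Rounded to 1 decimal place: 485.3 kg.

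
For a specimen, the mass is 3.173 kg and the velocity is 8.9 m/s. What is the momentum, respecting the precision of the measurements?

28 kg·m/s

momentum = 3.173 kg × 8.9 m/s = 28.2397 kg·m/s.
3.173 has 4 significant figures; 8.9 has 2.
Division/multiplication keeps the fewest: 2 significant figures.
Rounded: 28 kg·m/s.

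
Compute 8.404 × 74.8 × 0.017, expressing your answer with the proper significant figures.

11

8.404 × 74.8 × 0.017 = 10.6865264
Multiplication/division keeps the fewest significant figures: 8.404 → 4 s.f., 74.8 → 3 s.f., 0.017 → 2 s.f.; limit is 2.
Rounded to 2 significant figures: 11.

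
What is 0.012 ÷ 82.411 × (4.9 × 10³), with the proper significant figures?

0.012 ÷ 82.411 × (4.9 × 10³) = 0.713496984626…
Multiplication/division keeps the fewest significant figures: 0.012 → 2 s.f., 82.411 → 5 s.f., 4.9 × 10³ → 2 s.f.; limit is 2.
Rounded to 2 significant figures: 0.71.

0.71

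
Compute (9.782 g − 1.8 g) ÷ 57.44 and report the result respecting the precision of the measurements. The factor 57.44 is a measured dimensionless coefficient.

0.14 g

9.782 g − 1.8 g = 7.982 g; the difference is limited to 1 decimal place (2 s.f.).
Carrying full precision, 7.982 ÷ 57.44 = 0.138962395543… g; 57.44 has 4 s.f., so the result keeps min(2, 4) = 2 s.f.
Rounded to 2 significant figures: 0.14 g.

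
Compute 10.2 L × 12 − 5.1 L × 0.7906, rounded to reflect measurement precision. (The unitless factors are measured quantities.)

1.2 × 10^2 L

10.2 × 12 = 122.4 → 1.2 × 10^2 L (2 s.f., last digit at the 10^1 place).
5.1 × 0.7906 = 4.03206 → 4.0 L (2 s.f., last digit at the 10^-1 place).
Difference: 118.36794 L; keep the coarser place, 10^1.
Result: 1.2 × 10^2 L.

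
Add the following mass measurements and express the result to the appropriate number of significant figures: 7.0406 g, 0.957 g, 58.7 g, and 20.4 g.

7.0406 g + 0.957 g + 58.7 g + 20.4 g = 87.0976 g.
Addition/subtraction keeps the fewest decimal places: 7.0406 → 4 decimal places, 0.957 → 3 decimal places, 58.7 → 1 decimal place, 20.4 → 1 decimal place; limit is 1.
Rounded to 1 decimal place: 87.1 g.

87.1 g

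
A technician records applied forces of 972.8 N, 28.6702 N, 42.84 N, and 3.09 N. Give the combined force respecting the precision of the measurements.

972.8 N + 28.6702 N + 42.84 N + 3.09 N = 1047.4002 N.
Addition/subtraction keeps the fewest decimal places: 972.8 → 1 decimal place, 28.6702 → 4 decimal places, 42.84 → 2 decimal places, 3.09 → 2 decimal places; limit is 1.
Rounded to 1 decimal place: 1047.4 N.

1047.4 N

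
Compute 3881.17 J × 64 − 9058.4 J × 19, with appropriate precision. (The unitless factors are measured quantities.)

8 × 10^4 J

3881.17 × 64 = 248394.88 → 2.5 × 10^5 J (2 s.f., last digit at the 10^4 place).
9058.4 × 19 = 172109.6 → 1.7 × 10^5 J (2 s.f., last digit at the 10^4 place).
Difference: 76285.28 J; keep the coarser place, 10^4.
Result: 8 × 10^4 J.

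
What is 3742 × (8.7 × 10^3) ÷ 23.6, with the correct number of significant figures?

1.4 × 10^6

3742 × (8.7 × 10^3) ÷ 23.6 = 1379466.10169…
Multiplication/division keeps the fewest significant figures: 3742 → 4 s.f., 8.7 × 10^3 → 2 s.f., 23.6 → 3 s.f.; limit is 2.
Rounded to 2 significant figures: 1.4 × 10^6.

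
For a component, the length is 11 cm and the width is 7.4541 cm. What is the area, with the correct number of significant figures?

area = 11 cm × 7.4541 cm = 81.9951 cm².
11 has 2 significant figures; 7.4541 has 5.
Division/multiplication keeps the fewest: 2 significant figures.
Rounded: 82 cm².

82 cm²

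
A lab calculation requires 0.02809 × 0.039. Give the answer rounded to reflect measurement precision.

0.0011

0.02809 × 0.039 = 0.00109551
Multiplication/division keeps the fewest significant figures: 0.02809 → 4 s.f., 0.039 → 2 s.f.; limit is 2.
Rounded to 2 significant figures: 0.0011.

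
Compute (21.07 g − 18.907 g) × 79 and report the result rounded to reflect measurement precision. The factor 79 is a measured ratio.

21.07 g − 18.907 g = 2.163 g; the difference is limited to 2 decimal places (3 s.f.).
Carrying full precision, 2.163 × 79 = 170.877 g; 79 has 2 s.f., so the result keeps min(3, 2) = 2 s.f.
Rounded to 2 significant figures: 1.7 × 10^2 g.

1.7 × 10^2 g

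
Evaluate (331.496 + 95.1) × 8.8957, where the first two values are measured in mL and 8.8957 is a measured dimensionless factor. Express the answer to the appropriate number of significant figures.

331.496 mL + 95.1 mL = 426.596 mL; the sum is limited to 1 decimal place (4 s.f.).
Carrying full precision, 426.596 × 8.8957 = 3794.8700372 mL; 8.8957 has 5 s.f., so the result keeps min(4, 5) = 4 s.f.
Rounded to 4 significant figures: 3795 mL.

3795 mL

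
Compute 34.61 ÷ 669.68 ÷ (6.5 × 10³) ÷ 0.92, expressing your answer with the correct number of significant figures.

8.6 × 10⁻⁶

34.61 ÷ 669.68 ÷ (6.5 × 10³) ÷ 0.92 = 0.00000864237459393…
Multiplication/division keeps the fewest significant figures: 34.61 → 4 s.f., 669.68 → 5 s.f., 6.5 × 10³ → 2 s.f., 0.92 → 2 s.f.; limit is 2.
Rounded to 2 significant figures: 8.6 × 10⁻⁶.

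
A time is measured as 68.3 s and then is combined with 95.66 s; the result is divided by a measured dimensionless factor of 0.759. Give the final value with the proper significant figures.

68.3 s + 95.66 s = 163.96 s; the sum is limited to 1 decimal place (4 s.f.).
Carrying full precision, 163.96 ÷ 0.759 = 216.021080369… s; 0.759 has 3 s.f., so the result keeps min(4, 3) = 3 s.f.
Rounded to 3 significant figures: 216 s.

216 s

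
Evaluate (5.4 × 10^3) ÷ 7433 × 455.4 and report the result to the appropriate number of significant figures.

(5.4 × 10^3) ÷ 7433 × 455.4 = 330.843535585…
Multiplication/division keeps the fewest significant figures: 5.4 × 10^3 → 2 s.f., 7433 → 4 s.f., 455.4 → 4 s.f.; limit is 2.
Rounded to 2 significant figures: 3.3 × 10^2.

3.3 × 10^2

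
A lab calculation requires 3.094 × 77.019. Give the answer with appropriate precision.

238.3

3.094 × 77.019 = 238.296786
Multiplication/division keeps the fewest significant figures: 3.094 → 4 s.f., 77.019 → 5 s.f.; limit is 4.
Rounded to 4 significant figures: 238.3.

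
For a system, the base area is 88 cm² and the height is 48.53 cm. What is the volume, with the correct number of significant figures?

4.3 × 10³ cm³

volume = 88 cm² × 48.53 cm = 4270.64 cm³.
88 has 2 significant figures; 48.53 has 4.
Division/multiplication keeps the fewest: 2 significant figures.
Rounded: 4.3 × 10³ cm³.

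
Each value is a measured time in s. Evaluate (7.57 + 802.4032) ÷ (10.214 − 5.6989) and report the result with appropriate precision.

179.4

7.57 + 802.4032 = 809.9732, limited to 2 d.p. → 5 s.f.; 10.214 − 5.6989 = 4.5151, limited to 3 d.p. → 4 s.f.
Carrying full precision, 809.9732 ÷ 4.5151 = 179.392084339…; keep min(5, 4) = 4 s.f.
Rounded to 4 significant figures: 179.4.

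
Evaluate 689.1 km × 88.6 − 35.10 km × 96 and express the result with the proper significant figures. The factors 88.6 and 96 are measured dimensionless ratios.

5.77 × 10^4 km

689.1 × 88.6 = 61054.26 → 6.11 × 10^4 km (3 s.f., last digit at the 10^2 place).
35.10 × 96 = 3369.6 → 3.4 × 10^3 km (2 s.f., last digit at the 10^2 place).
Difference: 57684.66 km; keep the coarser place, 10^2.
Result: 5.77 × 10^4 km.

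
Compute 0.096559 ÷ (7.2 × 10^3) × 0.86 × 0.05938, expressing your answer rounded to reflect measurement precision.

0.096559 ÷ (7.2 × 10^3) × 0.86 × 0.05938 = 6.84855436278 × 10^-7…
Multiplication/division keeps the fewest significant figures: 0.096559 → 5 s.f., 7.2 × 10^3 → 2 s.f., 0.86 → 2 s.f., 0.05938 → 4 s.f.; limit is 2.
Rounded to 2 significant figures: 6.8 × 10^-7.

6.8 × 10^-7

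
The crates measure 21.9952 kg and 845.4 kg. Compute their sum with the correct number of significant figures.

21.9952 kg + 845.4 kg = 867.3952 kg.
Addition/subtraction keeps the fewest decimal places: 21.9952 → 4 decimal places, 845.4 → 1 decimal place; limit is 1.
Rounded to 1 decimal place: 8.674 × 10² kg.

8.674 × 10² kg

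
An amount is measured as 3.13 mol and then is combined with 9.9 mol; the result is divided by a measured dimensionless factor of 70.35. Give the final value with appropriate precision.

3.13 mol + 9.9 mol = 13.03 mol; the sum is limited to 1 decimal place (3 s.f.).
Carrying full precision, 13.03 ÷ 70.35 = 0.185216773276… mol; 70.35 has 4 s.f., so the result keeps min(3, 4) = 3 s.f.
Rounded to 3 significant figures: 0.185 mol.

0.185 mol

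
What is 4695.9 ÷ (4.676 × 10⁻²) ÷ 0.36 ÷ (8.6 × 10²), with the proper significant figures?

3.2 × 10²

4695.9 ÷ (4.676 × 10⁻²) ÷ 0.36 ÷ (8.6 × 10²) = 324.372020079…
Multiplication/division keeps the fewest significant figures: 4695.9 → 5 s.f., 4.676 × 10⁻² → 4 s.f., 0.36 → 2 s.f., 8.6 × 10² → 2 s.f.; limit is 2.
Rounded to 2 significant figures: 3.2 × 10².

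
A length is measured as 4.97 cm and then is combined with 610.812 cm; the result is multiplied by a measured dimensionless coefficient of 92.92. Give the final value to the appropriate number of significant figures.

4.97 cm + 610.812 cm = 615.782 cm; the sum is limited to 2 decimal places (5 s.f.).
Carrying full precision, 615.782 × 92.92 = 57218.46344 cm; 92.92 has 4 s.f., so the result keeps min(5, 4) = 4 s.f.
Rounded to 4 significant figures: 5.722 × 10⁴ cm.

5.722 × 10⁴ cm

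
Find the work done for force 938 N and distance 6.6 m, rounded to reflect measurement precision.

6.2 × 10^3 J

work done = 938 N × 6.6 m = 6190.8 J.
938 has 3 significant figures; 6.6 has 2.
Division/multiplication keeps the fewest: 2 significant figures.
Rounded: 6.2 × 10^3 J.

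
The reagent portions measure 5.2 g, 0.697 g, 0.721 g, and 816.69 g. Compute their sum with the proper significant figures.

823.3 g

5.2 g + 0.697 g + 0.721 g + 816.69 g = 823.308 g.
Addition/subtraction keeps the fewest decimal places: 5.2 → 1 decimal place, 0.697 → 3 decimal places, 0.721 → 3 decimal places, 816.69 → 2 decimal places; limit is 1.
Rounded to 1 decimal place: 823.3 g.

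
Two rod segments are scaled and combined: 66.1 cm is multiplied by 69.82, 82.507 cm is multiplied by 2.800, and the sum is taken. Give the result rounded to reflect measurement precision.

4.85 × 10^3 cm

66.1 × 69.82 = 4615.102 → 4.62 × 10^3 cm (3 s.f., last digit at the 10^1 place).
82.507 × 2.800 = 231.0196 → 2.310 × 10^2 cm (4 s.f., last digit at the 10^-1 place).
Sum: 4846.1216 cm; keep the coarser place, 10^1.
Result: 4.85 × 10^3 cm.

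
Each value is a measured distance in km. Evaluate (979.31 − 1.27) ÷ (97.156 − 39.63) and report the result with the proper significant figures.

17.00

979.31 − 1.27 = 978.04, limited to 2 d.p. → 5 s.f.; 97.156 − 39.63 = 57.526, limited to 2 d.p. → 4 s.f.
Carrying full precision, 978.04 ÷ 57.526 = 17.0017035775…; keep min(5, 4) = 4 s.f.
Rounded to 4 significant figures: 17.00.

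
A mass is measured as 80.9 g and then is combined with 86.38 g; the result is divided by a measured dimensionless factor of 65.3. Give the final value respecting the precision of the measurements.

2.56 g

80.9 g + 86.38 g = 167.28 g; the sum is limited to 1 decimal place (4 s.f.).
Carrying full precision, 167.28 ÷ 65.3 = 2.5617151608… g; 65.3 has 3 s.f., so the result keeps min(4, 3) = 3 s.f.
Rounded to 3 significant figures: 2.56 g.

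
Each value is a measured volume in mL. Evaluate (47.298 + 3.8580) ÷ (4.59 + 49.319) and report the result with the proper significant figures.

47.298 + 3.8580 = 51.1560, limited to 3 d.p. → 5 s.f.; 4.59 + 49.319 = 53.909, limited to 2 d.p. → 4 s.f.
Carrying full precision, 51.1560 ÷ 53.909 = 0.948932460257…; keep min(5, 4) = 4 s.f.
Rounded to 4 significant figures: 9.489 × 10⁻¹.

9.489 × 10⁻¹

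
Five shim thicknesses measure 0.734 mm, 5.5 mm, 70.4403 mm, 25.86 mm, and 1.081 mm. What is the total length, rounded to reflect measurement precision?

0.734 mm + 5.5 mm + 70.4403 mm + 25.86 mm + 1.081 mm = 103.6153 mm.
Addition/subtraction keeps the fewest decimal places: 0.734 → 3 decimal places, 5.5 → 1 decimal place, 70.4403 → 4 decimal places, 25.86 → 2 decimal places, 1.081 → 3 decimal places; limit is 1.
Rounded to 1 decimal place: 103.6 mm.

103.6 mm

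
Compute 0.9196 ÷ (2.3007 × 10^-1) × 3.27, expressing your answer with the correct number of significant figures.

0.9196 ÷ (2.3007 × 10^-1) × 3.27 = 13.0703351154…
Multiplication/division keeps the fewest significant figures: 0.9196 → 4 s.f., 2.3007 × 10^-1 → 5 s.f., 3.27 → 3 s.f.; limit is 3.
Rounded to 3 significant figures: 13.1.

13.1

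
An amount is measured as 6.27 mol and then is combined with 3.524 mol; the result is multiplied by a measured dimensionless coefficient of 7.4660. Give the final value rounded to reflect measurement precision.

6.27 mol + 3.524 mol = 9.794 mol; the sum is limited to 2 decimal places (3 s.f.).
Carrying full precision, 9.794 × 7.4660 = 73.122004 mol; 7.4660 has 5 s.f., so the result keeps min(3, 5) = 3 s.f.
Rounded to 3 significant figures: 73.1 mol.

73.1 mol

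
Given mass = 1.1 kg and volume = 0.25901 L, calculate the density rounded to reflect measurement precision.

4.2 kg/L

density = 1.1 kg ÷ 0.25901 L = 4.24694027258… kg/L.
1.1 has 2 significant figures; 0.25901 has 5.
Division/multiplication keeps the fewest: 2 significant figures.
Rounded: 4.2 kg/L.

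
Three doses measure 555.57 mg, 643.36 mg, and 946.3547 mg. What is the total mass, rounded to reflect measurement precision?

555.57 mg + 643.36 mg + 946.3547 mg = 2145.2847 mg.
Addition/subtraction keeps the fewest decimal places: 555.57 → 2 decimal places, 643.36 → 2 decimal places, 946.3547 → 4 decimal places; limit is 2.
Rounded to 2 decimal places: 2.14528 × 10³ mg.

2.14528 × 10³ mg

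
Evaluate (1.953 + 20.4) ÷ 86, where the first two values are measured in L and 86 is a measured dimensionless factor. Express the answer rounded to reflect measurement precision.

0.26 L

1.953 L + 20.4 L = 22.353 L; the sum is limited to 1 decimal place (3 s.f.).
Carrying full precision, 22.353 ÷ 86 = 0.259918604651… L; 86 has 2 s.f., so the result keeps min(3, 2) = 2 s.f.
Rounded to 2 significant figures: 0.26 L.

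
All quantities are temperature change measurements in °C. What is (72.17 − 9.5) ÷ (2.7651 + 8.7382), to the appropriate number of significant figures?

5.45

72.17 − 9.5 = 62.67, limited to 1 d.p. → 3 s.f.; 2.7651 + 8.7382 = 11.5033, limited to 4 d.p. → 6 s.f.
Carrying full precision, 62.67 ÷ 11.5033 = 5.44800187772…; keep min(3, 6) = 3 s.f.
Rounded to 3 significant figures: 5.45.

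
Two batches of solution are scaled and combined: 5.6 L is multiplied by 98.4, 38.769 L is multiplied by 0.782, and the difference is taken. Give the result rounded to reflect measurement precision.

5.2 × 10^2 L

5.6 × 98.4 = 551.04 → 5.5 × 10^2 L (2 s.f., last digit at the 10^1 place).
38.769 × 0.782 = 30.317358 → 30.3 L (3 s.f., last digit at the 10^-1 place).
Difference: 520.722642 L; keep the coarser place, 10^1.
Result: 5.2 × 10^2 L.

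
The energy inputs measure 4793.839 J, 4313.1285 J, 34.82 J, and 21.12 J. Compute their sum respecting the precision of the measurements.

4793.839 J + 4313.1285 J + 34.82 J + 21.12 J = 9162.9075 J.
Addition/subtraction keeps the fewest decimal places: 4793.839 → 3 decimal places, 4313.1285 → 4 decimal places, 34.82 → 2 decimal places, 21.12 → 2 decimal places; limit is 2.
Rounded to 2 decimal places: 9162.91 J.

9162.91 J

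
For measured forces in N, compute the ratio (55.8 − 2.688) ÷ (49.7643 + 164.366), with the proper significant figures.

2.48 × 10^-1

55.8 − 2.688 = 53.112, limited to 1 d.p. → 3 s.f.; 49.7643 + 164.366 = 214.1303, limited to 3 d.p. → 6 s.f.
Carrying full precision, 53.112 ÷ 214.1303 = 0.248035892165…; keep min(3, 6) = 3 s.f.
Rounded to 3 significant figures: 2.48 × 10^-1.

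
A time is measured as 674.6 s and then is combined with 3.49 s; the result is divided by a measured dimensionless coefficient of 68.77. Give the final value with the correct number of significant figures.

674.6 s + 3.49 s = 678.09 s; the sum is limited to 1 decimal place (4 s.f.).
Carrying full precision, 678.09 ÷ 68.77 = 9.86025883379… s; 68.77 has 4 s.f., so the result keeps min(4, 4) = 4 s.f.
Rounded to 4 significant figures: 9.860 s.

9.860 s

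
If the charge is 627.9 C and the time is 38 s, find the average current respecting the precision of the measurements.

17 A

average current = 627.9 C ÷ 38 s = 16.5236842105… A.
627.9 has 4 significant figures; 38 has 2.
Division/multiplication keeps the fewest: 2 significant figures.
Rounded: 17 A.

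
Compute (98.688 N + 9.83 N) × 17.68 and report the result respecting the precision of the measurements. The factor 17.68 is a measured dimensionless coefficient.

1919 N

98.688 N + 9.83 N = 108.518 N; the sum is limited to 2 decimal places (5 s.f.).
Carrying full precision, 108.518 × 17.68 = 1918.59824 N; 17.68 has 4 s.f., so the result keeps min(5, 4) = 4 s.f.
Rounded to 4 significant figures: 1919 N.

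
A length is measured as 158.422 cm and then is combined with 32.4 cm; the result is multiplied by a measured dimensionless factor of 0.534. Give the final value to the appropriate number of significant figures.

102 cm

158.422 cm + 32.4 cm = 190.822 cm; the sum is limited to 1 decimal place (4 s.f.).
Carrying full precision, 190.822 × 0.534 = 101.898948 cm; 0.534 has 3 s.f., so the result keeps min(4, 3) = 3 s.f.
Rounded to 3 significant figures: 102 cm.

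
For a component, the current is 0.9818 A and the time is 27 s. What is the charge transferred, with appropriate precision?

27 C

charge transferred = 0.9818 A × 27 s = 26.5086 C.
0.9818 has 4 significant figures; 27 has 2.
Division/multiplication keeps the fewest: 2 significant figures.
Rounded: 27 C.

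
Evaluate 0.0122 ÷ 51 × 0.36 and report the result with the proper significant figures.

8.6 × 10⁻⁵

0.0122 ÷ 51 × 0.36 = 0.0000861176470588…
Multiplication/division keeps the fewest significant figures: 0.0122 → 3 s.f., 51 → 2 s.f., 0.36 → 2 s.f.; limit is 2.
Rounded to 2 significant figures: 8.6 × 10⁻⁵.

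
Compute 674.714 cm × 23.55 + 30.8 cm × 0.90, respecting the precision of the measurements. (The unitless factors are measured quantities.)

1.592 × 10^4 cm

674.714 × 23.55 = 15889.5147 → 1.589 × 10^4 cm (4 s.f., last digit at the 10^1 place).
30.8 × 0.90 = 27.72 → 28 cm (2 s.f., last digit at the 10^0 place).
Sum: 15917.2347 cm; keep the coarser place, 10^1.
Result: 1.592 × 10^4 cm.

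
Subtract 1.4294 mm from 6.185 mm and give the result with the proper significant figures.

6.185 mm − 1.4294 mm = 4.7556 mm.
Addition/subtraction keeps the fewest decimal places: 6.185 → 3 decimal places, 1.4294 → 4 decimal places; limit is 3.
Rounded to 3 decimal places: 4.756 mm.

4.756 mm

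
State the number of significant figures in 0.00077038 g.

5

0.00077038: leading zeros are not significant; zeros between nonzero digits are significant.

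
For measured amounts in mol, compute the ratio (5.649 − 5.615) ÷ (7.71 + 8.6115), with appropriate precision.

2.1 × 10⁻³

5.649 − 5.615 = 0.034, limited to 3 d.p. → 2 s.f.; 7.71 + 8.6115 = 16.3215, limited to 2 d.p. → 4 s.f.
Carrying full precision, 0.034 ÷ 16.3215 = 0.00208314186809…; keep min(2, 4) = 2 s.f.
Rounded to 2 significant figures: 2.1 × 10⁻³.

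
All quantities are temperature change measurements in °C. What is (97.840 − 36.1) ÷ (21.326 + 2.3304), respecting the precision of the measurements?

2.61

97.840 − 36.1 = 61.740, limited to 1 d.p. → 3 s.f.; 21.326 + 2.3304 = 23.6564, limited to 3 d.p. → 5 s.f.
Carrying full precision, 61.740 ÷ 23.6564 = 2.60986456096…; keep min(3, 5) = 3 s.f.
Rounded to 3 significant figures: 2.61.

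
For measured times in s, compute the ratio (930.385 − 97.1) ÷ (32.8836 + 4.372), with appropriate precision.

930.385 − 97.1 = 833.285, limited to 1 d.p. → 4 s.f.; 32.8836 + 4.372 = 37.2556, limited to 3 d.p. → 5 s.f.
Carrying full precision, 833.285 ÷ 37.2556 = 22.3667046028…; keep min(4, 5) = 4 s.f.
Rounded to 4 significant figures: 22.37.

22.37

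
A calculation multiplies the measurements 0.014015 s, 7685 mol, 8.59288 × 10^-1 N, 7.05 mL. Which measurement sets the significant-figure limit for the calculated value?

0.014015 s → 5 s.f.; 7685 mol → 4 s.f.; 8.59288 × 10^-1 N → 6 s.f.; 7.05 mL → 3 s.f.
The fewest is 3 significant figures, from 7.05 mL.

7.05 mL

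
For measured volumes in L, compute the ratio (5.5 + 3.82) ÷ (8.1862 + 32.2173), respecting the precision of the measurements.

0.23

5.5 + 3.82 = 9.32, limited to 1 d.p. → 2 s.f.; 8.1862 + 32.2173 = 40.4035, limited to 4 d.p. → 6 s.f.
Carrying full precision, 9.32 ÷ 40.4035 = 0.230673085253…; keep min(2, 6) = 2 s.f.
Rounded to 2 significant figures: 0.23.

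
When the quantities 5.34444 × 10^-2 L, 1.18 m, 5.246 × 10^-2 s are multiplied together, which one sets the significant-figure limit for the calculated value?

1.18 m

5.34444 × 10^-2 L → 6 s.f.; 1.18 m → 3 s.f.; 5.246 × 10^-2 s → 4 s.f.
The fewest is 3 significant figures, from 1.18 m.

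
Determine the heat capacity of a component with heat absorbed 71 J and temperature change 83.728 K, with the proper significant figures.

heat capacity = 71 J ÷ 83.728 K = 0.847983948022… J/K.
71 has 2 significant figures; 83.728 has 5.
Division/multiplication keeps the fewest: 2 significant figures.
Rounded: 0.85 J/K.

0.85 J/K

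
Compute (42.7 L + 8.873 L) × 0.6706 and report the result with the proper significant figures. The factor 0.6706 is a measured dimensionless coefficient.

42.7 L + 8.873 L = 51.573 L; the sum is limited to 1 decimal place (3 s.f.).
Carrying full precision, 51.573 × 0.6706 = 34.5848538 L; 0.6706 has 4 s.f., so the result keeps min(3, 4) = 3 s.f.
Rounded to 3 significant figures: 34.6 L.

34.6 L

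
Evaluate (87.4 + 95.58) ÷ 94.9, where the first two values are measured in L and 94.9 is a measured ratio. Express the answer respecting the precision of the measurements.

1.93 L

87.4 L + 95.58 L = 182.98 L; the sum is limited to 1 decimal place (4 s.f.).
Carrying full precision, 182.98 ÷ 94.9 = 1.92813487882… L; 94.9 has 3 s.f., so the result keeps min(4, 3) = 3 s.f.
Rounded to 3 significant figures: 1.93 L.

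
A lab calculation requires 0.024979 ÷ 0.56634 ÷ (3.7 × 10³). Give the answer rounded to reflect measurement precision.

0.024979 ÷ 0.56634 ÷ (3.7 × 10³) = 0.0000119205443392…
Multiplication/division keeps the fewest significant figures: 0.024979 → 5 s.f., 0.56634 → 5 s.f., 3.7 × 10³ → 2 s.f.; limit is 2.
Rounded to 2 significant figures: 1.2 × 10⁻⁵.

1.2 × 10⁻⁵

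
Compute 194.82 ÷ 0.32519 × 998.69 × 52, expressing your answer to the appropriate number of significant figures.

194.82 ÷ 0.32519 × 998.69 × 52 = 31112177.0706…
Multiplication/division keeps the fewest significant figures: 194.82 → 5 s.f., 0.32519 → 5 s.f., 998.69 → 5 s.f., 52 → 2 s.f.; limit is 2.
Rounded to 2 significant figures: 3.1 × 10^7.

3.1 × 10^7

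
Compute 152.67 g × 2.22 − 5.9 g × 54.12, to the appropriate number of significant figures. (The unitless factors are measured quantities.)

2 × 10¹ g

152.67 × 2.22 = 338.9274 → 3.39 × 10² g (3 s.f., last digit at the 10^0 place).
5.9 × 54.12 = 319.308 → 3.2 × 10² g (2 s.f., last digit at the 10^1 place).
Difference: 19.6194 g; keep the coarser place, 10^1.
Result: 2 × 10¹ g.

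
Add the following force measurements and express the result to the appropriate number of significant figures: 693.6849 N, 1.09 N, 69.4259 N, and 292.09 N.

1056.29 N

693.6849 N + 1.09 N + 69.4259 N + 292.09 N = 1056.2908 N.
Addition/subtraction keeps the fewest decimal places: 693.6849 → 4 decimal places, 1.09 → 2 decimal places, 69.4259 → 4 decimal places, 292.09 → 2 decimal places; limit is 2.
Rounded to 2 decimal places: 1056.29 N.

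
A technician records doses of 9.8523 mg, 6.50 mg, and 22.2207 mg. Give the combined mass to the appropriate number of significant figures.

38.57 mg

9.8523 mg + 6.50 mg + 22.2207 mg = 38.5730 mg.
Addition/subtraction keeps the fewest decimal places: 9.8523 → 4 decimal places, 6.50 → 2 decimal places, 22.2207 → 4 decimal places; limit is 2.
Rounded to 2 decimal places: 38.57 mg.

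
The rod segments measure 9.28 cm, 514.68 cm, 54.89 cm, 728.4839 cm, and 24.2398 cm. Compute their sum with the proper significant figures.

9.28 cm + 514.68 cm + 54.89 cm + 728.4839 cm + 24.2398 cm = 1331.5737 cm.
Addition/subtraction keeps the fewest decimal places: 9.28 → 2 decimal places, 514.68 → 2 decimal places, 54.89 → 2 decimal places, 728.4839 → 4 decimal places, 24.2398 → 4 decimal places; limit is 2.
Rounded to 2 decimal places: 1331.57 cm.

1331.57 cm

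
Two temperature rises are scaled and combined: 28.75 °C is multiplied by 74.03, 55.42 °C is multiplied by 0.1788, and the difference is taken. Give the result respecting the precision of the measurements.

2118 °C

28.75 × 74.03 = 2128.3625 → 2.128 × 10^3 °C (4 s.f., last digit at the 10^0 place).
55.42 × 0.1788 = 9.909096 → 9.909 °C (4 s.f., last digit at the 10^-3 place).
Difference: 2118.453404 °C; keep the coarser place, 10^0.
Result: 2118 °C.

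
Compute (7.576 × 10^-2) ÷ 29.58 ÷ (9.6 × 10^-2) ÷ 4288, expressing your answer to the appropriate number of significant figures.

(7.576 × 10^-2) ÷ 29.58 ÷ (9.6 × 10^-2) ÷ 4288 = 0.00000622179627555…
Multiplication/division keeps the fewest significant figures: 7.576 × 10^-2 → 4 s.f., 29.58 → 4 s.f., 9.6 × 10^-2 → 2 s.f., 4288 → 4 s.f.; limit is 2.
Rounded to 2 significant figures: 6.2 × 10^-6.

6.2 × 10^-6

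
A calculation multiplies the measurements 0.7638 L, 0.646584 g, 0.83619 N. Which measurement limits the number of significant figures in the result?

0.7638 L

0.7638 L → 4 s.f.; 0.646584 g → 6 s.f.; 0.83619 N → 5 s.f.
The fewest is 4 significant figures, from 0.7638 L.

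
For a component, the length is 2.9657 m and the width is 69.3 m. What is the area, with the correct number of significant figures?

206 m²

area = 2.9657 m × 69.3 m = 205.52301 m².
2.9657 has 5 significant figures; 69.3 has 3.
Division/multiplication keeps the fewest: 3 significant figures.
Rounded: 206 m².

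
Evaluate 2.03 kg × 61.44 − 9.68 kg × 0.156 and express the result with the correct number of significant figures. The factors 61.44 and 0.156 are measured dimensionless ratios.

123 kg

2.03 × 61.44 = 124.7232 → 125 kg (3 s.f., last digit at the 10^0 place).
9.68 × 0.156 = 1.51008 → 1.51 kg (3 s.f., last digit at the 10^-2 place).
Difference: 123.21312 kg; keep the coarser place, 10^0.
Result: 123 kg.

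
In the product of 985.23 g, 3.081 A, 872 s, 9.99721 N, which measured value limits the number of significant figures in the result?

872 s

985.23 g → 5 s.f.; 3.081 A → 4 s.f.; 872 s → 3 s.f.; 9.99721 N → 6 s.f.
The fewest is 3 significant figures, from 872 s.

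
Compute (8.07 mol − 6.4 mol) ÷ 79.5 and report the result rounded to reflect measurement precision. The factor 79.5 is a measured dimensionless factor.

8.07 mol − 6.4 mol = 1.67 mol; the difference is limited to 1 decimal place (2 s.f.).
Carrying full precision, 1.67 ÷ 79.5 = 0.0210062893082… mol; 79.5 has 3 s.f., so the result keeps min(2, 3) = 2 s.f.
Rounded to 2 significant figures: 0.021 mol.

0.021 mol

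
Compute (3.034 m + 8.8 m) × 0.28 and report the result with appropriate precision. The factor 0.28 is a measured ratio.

3.3 m

3.034 m + 8.8 m = 11.834 m; the sum is limited to 1 decimal place (3 s.f.).
Carrying full precision, 11.834 × 0.28 = 3.31352 m; 0.28 has 2 s.f., so the result keeps min(3, 2) = 2 s.f.
Rounded to 2 significant figures: 3.3 m.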